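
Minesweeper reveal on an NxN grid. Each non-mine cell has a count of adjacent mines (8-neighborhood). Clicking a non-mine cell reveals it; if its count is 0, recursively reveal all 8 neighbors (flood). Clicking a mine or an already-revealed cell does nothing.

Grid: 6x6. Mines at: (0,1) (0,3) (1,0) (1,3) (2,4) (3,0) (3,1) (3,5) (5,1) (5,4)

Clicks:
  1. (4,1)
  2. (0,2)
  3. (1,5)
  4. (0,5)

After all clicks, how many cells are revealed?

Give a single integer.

Answer: 6

Derivation:
Click 1 (4,1) count=3: revealed 1 new [(4,1)] -> total=1
Click 2 (0,2) count=3: revealed 1 new [(0,2)] -> total=2
Click 3 (1,5) count=1: revealed 1 new [(1,5)] -> total=3
Click 4 (0,5) count=0: revealed 3 new [(0,4) (0,5) (1,4)] -> total=6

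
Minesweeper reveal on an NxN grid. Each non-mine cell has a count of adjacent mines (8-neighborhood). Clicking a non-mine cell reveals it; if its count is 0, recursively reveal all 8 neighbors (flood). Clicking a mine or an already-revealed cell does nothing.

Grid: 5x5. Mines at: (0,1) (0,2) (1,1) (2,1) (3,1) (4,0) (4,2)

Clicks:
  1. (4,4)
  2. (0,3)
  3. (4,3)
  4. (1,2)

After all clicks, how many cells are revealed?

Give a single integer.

Answer: 13

Derivation:
Click 1 (4,4) count=0: revealed 13 new [(0,3) (0,4) (1,2) (1,3) (1,4) (2,2) (2,3) (2,4) (3,2) (3,3) (3,4) (4,3) (4,4)] -> total=13
Click 2 (0,3) count=1: revealed 0 new [(none)] -> total=13
Click 3 (4,3) count=1: revealed 0 new [(none)] -> total=13
Click 4 (1,2) count=4: revealed 0 new [(none)] -> total=13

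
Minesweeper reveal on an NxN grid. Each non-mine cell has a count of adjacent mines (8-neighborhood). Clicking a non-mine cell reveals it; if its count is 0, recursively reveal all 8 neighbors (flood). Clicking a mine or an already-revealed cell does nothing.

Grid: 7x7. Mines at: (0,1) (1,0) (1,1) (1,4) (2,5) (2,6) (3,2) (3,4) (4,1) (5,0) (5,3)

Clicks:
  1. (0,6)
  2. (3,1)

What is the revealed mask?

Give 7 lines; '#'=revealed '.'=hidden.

Click 1 (0,6) count=0: revealed 4 new [(0,5) (0,6) (1,5) (1,6)] -> total=4
Click 2 (3,1) count=2: revealed 1 new [(3,1)] -> total=5

Answer: .....##
.....##
.......
.#.....
.......
.......
.......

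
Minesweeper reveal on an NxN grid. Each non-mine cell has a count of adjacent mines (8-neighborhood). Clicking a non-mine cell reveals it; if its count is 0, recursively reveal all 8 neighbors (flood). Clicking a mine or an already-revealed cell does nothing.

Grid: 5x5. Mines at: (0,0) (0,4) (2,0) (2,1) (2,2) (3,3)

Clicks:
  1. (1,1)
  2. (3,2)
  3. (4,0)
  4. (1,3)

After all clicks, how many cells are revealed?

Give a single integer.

Click 1 (1,1) count=4: revealed 1 new [(1,1)] -> total=1
Click 2 (3,2) count=3: revealed 1 new [(3,2)] -> total=2
Click 3 (4,0) count=0: revealed 5 new [(3,0) (3,1) (4,0) (4,1) (4,2)] -> total=7
Click 4 (1,3) count=2: revealed 1 new [(1,3)] -> total=8

Answer: 8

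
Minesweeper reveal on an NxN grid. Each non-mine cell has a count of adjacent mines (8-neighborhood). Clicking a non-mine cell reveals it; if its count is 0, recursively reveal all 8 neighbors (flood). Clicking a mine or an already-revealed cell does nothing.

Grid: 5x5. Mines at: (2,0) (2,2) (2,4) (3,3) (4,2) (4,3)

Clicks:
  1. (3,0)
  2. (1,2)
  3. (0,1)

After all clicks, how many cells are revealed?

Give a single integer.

Click 1 (3,0) count=1: revealed 1 new [(3,0)] -> total=1
Click 2 (1,2) count=1: revealed 1 new [(1,2)] -> total=2
Click 3 (0,1) count=0: revealed 9 new [(0,0) (0,1) (0,2) (0,3) (0,4) (1,0) (1,1) (1,3) (1,4)] -> total=11

Answer: 11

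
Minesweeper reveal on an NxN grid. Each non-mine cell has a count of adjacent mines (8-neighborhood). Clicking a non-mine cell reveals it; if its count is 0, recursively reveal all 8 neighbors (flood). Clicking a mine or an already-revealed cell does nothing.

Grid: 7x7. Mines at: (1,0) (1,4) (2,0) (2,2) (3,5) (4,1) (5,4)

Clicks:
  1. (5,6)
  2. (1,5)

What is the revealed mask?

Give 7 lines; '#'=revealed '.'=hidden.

Answer: .......
.....#.
.......
.......
.....##
.....##
.....##

Derivation:
Click 1 (5,6) count=0: revealed 6 new [(4,5) (4,6) (5,5) (5,6) (6,5) (6,6)] -> total=6
Click 2 (1,5) count=1: revealed 1 new [(1,5)] -> total=7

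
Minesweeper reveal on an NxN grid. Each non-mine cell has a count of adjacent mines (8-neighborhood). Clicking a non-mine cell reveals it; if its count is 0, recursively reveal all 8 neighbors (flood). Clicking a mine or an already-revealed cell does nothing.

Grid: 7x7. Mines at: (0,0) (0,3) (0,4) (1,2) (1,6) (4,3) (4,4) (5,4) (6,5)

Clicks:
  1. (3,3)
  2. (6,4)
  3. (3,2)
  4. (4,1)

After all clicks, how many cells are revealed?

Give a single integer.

Answer: 21

Derivation:
Click 1 (3,3) count=2: revealed 1 new [(3,3)] -> total=1
Click 2 (6,4) count=2: revealed 1 new [(6,4)] -> total=2
Click 3 (3,2) count=1: revealed 1 new [(3,2)] -> total=3
Click 4 (4,1) count=0: revealed 18 new [(1,0) (1,1) (2,0) (2,1) (2,2) (3,0) (3,1) (4,0) (4,1) (4,2) (5,0) (5,1) (5,2) (5,3) (6,0) (6,1) (6,2) (6,3)] -> total=21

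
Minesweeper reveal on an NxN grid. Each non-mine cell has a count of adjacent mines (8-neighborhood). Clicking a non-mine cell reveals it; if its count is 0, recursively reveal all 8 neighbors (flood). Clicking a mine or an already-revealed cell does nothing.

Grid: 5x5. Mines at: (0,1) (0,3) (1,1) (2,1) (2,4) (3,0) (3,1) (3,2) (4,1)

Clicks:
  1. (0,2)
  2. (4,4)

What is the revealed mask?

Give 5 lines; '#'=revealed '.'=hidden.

Click 1 (0,2) count=3: revealed 1 new [(0,2)] -> total=1
Click 2 (4,4) count=0: revealed 4 new [(3,3) (3,4) (4,3) (4,4)] -> total=5

Answer: ..#..
.....
.....
...##
...##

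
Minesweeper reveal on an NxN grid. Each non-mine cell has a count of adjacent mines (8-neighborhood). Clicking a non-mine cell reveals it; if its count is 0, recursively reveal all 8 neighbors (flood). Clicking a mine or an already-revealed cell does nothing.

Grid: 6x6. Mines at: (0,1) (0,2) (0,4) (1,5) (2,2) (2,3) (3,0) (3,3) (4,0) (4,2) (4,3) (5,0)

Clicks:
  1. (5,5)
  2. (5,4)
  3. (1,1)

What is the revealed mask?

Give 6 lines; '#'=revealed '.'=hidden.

Answer: ......
.#....
....##
....##
....##
....##

Derivation:
Click 1 (5,5) count=0: revealed 8 new [(2,4) (2,5) (3,4) (3,5) (4,4) (4,5) (5,4) (5,5)] -> total=8
Click 2 (5,4) count=1: revealed 0 new [(none)] -> total=8
Click 3 (1,1) count=3: revealed 1 new [(1,1)] -> total=9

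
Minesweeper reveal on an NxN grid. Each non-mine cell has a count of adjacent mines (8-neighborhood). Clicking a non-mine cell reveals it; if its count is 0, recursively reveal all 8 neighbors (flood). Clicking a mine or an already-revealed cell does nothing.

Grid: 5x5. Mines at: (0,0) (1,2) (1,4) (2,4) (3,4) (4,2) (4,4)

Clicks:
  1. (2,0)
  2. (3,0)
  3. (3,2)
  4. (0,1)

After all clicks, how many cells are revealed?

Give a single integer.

Answer: 10

Derivation:
Click 1 (2,0) count=0: revealed 8 new [(1,0) (1,1) (2,0) (2,1) (3,0) (3,1) (4,0) (4,1)] -> total=8
Click 2 (3,0) count=0: revealed 0 new [(none)] -> total=8
Click 3 (3,2) count=1: revealed 1 new [(3,2)] -> total=9
Click 4 (0,1) count=2: revealed 1 new [(0,1)] -> total=10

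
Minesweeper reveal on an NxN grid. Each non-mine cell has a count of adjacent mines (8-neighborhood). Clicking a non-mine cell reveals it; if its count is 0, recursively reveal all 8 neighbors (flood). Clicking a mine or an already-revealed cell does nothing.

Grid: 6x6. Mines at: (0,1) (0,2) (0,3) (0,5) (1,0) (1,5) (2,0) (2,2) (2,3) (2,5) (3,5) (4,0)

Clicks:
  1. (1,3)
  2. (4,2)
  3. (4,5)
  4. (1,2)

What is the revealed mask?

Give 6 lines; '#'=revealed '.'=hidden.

Click 1 (1,3) count=4: revealed 1 new [(1,3)] -> total=1
Click 2 (4,2) count=0: revealed 14 new [(3,1) (3,2) (3,3) (3,4) (4,1) (4,2) (4,3) (4,4) (4,5) (5,1) (5,2) (5,3) (5,4) (5,5)] -> total=15
Click 3 (4,5) count=1: revealed 0 new [(none)] -> total=15
Click 4 (1,2) count=5: revealed 1 new [(1,2)] -> total=16

Answer: ......
..##..
......
.####.
.#####
.#####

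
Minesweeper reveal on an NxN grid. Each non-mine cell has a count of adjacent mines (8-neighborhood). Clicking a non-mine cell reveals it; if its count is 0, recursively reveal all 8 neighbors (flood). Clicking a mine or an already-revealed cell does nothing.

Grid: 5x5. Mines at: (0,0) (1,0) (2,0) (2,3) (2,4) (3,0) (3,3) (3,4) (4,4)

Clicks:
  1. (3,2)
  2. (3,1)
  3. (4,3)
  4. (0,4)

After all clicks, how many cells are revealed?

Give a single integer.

Click 1 (3,2) count=2: revealed 1 new [(3,2)] -> total=1
Click 2 (3,1) count=2: revealed 1 new [(3,1)] -> total=2
Click 3 (4,3) count=3: revealed 1 new [(4,3)] -> total=3
Click 4 (0,4) count=0: revealed 8 new [(0,1) (0,2) (0,3) (0,4) (1,1) (1,2) (1,3) (1,4)] -> total=11

Answer: 11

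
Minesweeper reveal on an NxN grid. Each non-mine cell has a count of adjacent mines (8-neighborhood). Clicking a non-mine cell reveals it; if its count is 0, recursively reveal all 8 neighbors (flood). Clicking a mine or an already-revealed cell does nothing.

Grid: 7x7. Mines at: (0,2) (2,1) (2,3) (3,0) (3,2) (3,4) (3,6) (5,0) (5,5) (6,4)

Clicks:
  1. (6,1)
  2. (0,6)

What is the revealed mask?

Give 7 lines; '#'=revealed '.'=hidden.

Answer: ...####
...####
....###
.......
.......
.......
.#.....

Derivation:
Click 1 (6,1) count=1: revealed 1 new [(6,1)] -> total=1
Click 2 (0,6) count=0: revealed 11 new [(0,3) (0,4) (0,5) (0,6) (1,3) (1,4) (1,5) (1,6) (2,4) (2,5) (2,6)] -> total=12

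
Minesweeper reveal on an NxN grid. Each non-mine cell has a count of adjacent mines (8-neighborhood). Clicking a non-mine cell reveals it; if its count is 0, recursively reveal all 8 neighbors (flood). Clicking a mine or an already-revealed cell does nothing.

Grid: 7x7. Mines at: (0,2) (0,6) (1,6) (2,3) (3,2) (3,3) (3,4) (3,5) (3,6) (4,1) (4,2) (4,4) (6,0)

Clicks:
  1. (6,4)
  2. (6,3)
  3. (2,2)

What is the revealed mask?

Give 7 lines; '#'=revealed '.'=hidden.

Click 1 (6,4) count=0: revealed 14 new [(4,5) (4,6) (5,1) (5,2) (5,3) (5,4) (5,5) (5,6) (6,1) (6,2) (6,3) (6,4) (6,5) (6,6)] -> total=14
Click 2 (6,3) count=0: revealed 0 new [(none)] -> total=14
Click 3 (2,2) count=3: revealed 1 new [(2,2)] -> total=15

Answer: .......
.......
..#....
.......
.....##
.######
.######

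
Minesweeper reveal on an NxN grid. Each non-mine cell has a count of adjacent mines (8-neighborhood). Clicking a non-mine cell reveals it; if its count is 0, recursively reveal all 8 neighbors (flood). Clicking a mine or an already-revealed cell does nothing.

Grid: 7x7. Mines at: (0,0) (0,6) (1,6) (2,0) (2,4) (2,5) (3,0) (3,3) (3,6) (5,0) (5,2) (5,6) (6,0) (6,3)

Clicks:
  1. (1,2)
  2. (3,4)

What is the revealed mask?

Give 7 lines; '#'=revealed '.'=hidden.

Click 1 (1,2) count=0: revealed 13 new [(0,1) (0,2) (0,3) (0,4) (0,5) (1,1) (1,2) (1,3) (1,4) (1,5) (2,1) (2,2) (2,3)] -> total=13
Click 2 (3,4) count=3: revealed 1 new [(3,4)] -> total=14

Answer: .#####.
.#####.
.###...
....#..
.......
.......
.......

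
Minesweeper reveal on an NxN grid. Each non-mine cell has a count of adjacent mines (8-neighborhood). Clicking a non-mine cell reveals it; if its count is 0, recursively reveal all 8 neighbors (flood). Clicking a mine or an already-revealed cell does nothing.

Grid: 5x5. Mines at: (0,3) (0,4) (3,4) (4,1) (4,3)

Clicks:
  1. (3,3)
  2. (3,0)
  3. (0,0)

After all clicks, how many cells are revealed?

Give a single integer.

Answer: 15

Derivation:
Click 1 (3,3) count=2: revealed 1 new [(3,3)] -> total=1
Click 2 (3,0) count=1: revealed 1 new [(3,0)] -> total=2
Click 3 (0,0) count=0: revealed 13 new [(0,0) (0,1) (0,2) (1,0) (1,1) (1,2) (1,3) (2,0) (2,1) (2,2) (2,3) (3,1) (3,2)] -> total=15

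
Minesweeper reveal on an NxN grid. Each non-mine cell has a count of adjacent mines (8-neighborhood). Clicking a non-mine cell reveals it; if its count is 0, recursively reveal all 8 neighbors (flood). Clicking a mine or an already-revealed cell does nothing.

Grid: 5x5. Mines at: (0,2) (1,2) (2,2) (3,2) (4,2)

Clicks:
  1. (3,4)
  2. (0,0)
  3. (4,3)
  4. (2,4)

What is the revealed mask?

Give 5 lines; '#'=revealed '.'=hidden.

Answer: ##.##
##.##
##.##
##.##
##.##

Derivation:
Click 1 (3,4) count=0: revealed 10 new [(0,3) (0,4) (1,3) (1,4) (2,3) (2,4) (3,3) (3,4) (4,3) (4,4)] -> total=10
Click 2 (0,0) count=0: revealed 10 new [(0,0) (0,1) (1,0) (1,1) (2,0) (2,1) (3,0) (3,1) (4,0) (4,1)] -> total=20
Click 3 (4,3) count=2: revealed 0 new [(none)] -> total=20
Click 4 (2,4) count=0: revealed 0 new [(none)] -> total=20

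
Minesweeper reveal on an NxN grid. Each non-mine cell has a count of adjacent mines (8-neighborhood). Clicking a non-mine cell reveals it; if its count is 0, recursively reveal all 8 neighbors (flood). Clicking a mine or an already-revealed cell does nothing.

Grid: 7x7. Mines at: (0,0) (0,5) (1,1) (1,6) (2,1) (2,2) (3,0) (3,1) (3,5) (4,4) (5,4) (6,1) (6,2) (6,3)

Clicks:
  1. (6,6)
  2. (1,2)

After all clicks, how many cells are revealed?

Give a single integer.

Click 1 (6,6) count=0: revealed 6 new [(4,5) (4,6) (5,5) (5,6) (6,5) (6,6)] -> total=6
Click 2 (1,2) count=3: revealed 1 new [(1,2)] -> total=7

Answer: 7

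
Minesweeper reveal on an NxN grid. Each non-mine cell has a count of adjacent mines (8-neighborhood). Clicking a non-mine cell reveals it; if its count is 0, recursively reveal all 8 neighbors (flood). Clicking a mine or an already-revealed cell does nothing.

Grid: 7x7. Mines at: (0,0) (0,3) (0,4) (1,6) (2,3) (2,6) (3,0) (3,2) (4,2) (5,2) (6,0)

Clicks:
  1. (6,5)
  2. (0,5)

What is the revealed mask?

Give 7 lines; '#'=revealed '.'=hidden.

Answer: .....#.
.......
.......
...####
...####
...####
...####

Derivation:
Click 1 (6,5) count=0: revealed 16 new [(3,3) (3,4) (3,5) (3,6) (4,3) (4,4) (4,5) (4,6) (5,3) (5,4) (5,5) (5,6) (6,3) (6,4) (6,5) (6,6)] -> total=16
Click 2 (0,5) count=2: revealed 1 new [(0,5)] -> total=17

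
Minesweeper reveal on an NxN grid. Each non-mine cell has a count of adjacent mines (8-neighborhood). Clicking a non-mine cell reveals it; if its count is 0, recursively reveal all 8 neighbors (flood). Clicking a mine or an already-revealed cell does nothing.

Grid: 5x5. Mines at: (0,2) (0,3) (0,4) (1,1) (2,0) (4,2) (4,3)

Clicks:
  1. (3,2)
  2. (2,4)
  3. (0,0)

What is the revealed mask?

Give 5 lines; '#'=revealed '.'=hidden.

Click 1 (3,2) count=2: revealed 1 new [(3,2)] -> total=1
Click 2 (2,4) count=0: revealed 8 new [(1,2) (1,3) (1,4) (2,2) (2,3) (2,4) (3,3) (3,4)] -> total=9
Click 3 (0,0) count=1: revealed 1 new [(0,0)] -> total=10

Answer: #....
..###
..###
..###
.....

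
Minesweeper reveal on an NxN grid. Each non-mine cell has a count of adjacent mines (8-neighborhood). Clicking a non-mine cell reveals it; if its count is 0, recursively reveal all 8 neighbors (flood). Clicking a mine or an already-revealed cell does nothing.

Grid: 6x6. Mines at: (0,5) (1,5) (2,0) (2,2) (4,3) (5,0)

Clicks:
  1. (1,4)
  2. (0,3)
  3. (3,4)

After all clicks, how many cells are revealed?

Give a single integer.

Click 1 (1,4) count=2: revealed 1 new [(1,4)] -> total=1
Click 2 (0,3) count=0: revealed 9 new [(0,0) (0,1) (0,2) (0,3) (0,4) (1,0) (1,1) (1,2) (1,3)] -> total=10
Click 3 (3,4) count=1: revealed 1 new [(3,4)] -> total=11

Answer: 11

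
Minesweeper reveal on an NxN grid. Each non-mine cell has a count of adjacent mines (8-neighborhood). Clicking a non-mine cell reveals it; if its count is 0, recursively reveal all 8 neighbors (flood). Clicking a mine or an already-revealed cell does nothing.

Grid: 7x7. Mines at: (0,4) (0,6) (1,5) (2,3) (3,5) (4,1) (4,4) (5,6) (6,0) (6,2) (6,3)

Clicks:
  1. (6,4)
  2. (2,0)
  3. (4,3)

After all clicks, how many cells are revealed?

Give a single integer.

Answer: 16

Derivation:
Click 1 (6,4) count=1: revealed 1 new [(6,4)] -> total=1
Click 2 (2,0) count=0: revealed 14 new [(0,0) (0,1) (0,2) (0,3) (1,0) (1,1) (1,2) (1,3) (2,0) (2,1) (2,2) (3,0) (3,1) (3,2)] -> total=15
Click 3 (4,3) count=1: revealed 1 new [(4,3)] -> total=16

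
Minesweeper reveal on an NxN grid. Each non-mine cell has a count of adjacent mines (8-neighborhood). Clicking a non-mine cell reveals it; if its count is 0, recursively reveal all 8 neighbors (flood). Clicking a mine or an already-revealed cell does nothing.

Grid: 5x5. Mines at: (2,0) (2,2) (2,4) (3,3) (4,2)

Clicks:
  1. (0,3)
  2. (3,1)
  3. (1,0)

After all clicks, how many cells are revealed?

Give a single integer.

Answer: 11

Derivation:
Click 1 (0,3) count=0: revealed 10 new [(0,0) (0,1) (0,2) (0,3) (0,4) (1,0) (1,1) (1,2) (1,3) (1,4)] -> total=10
Click 2 (3,1) count=3: revealed 1 new [(3,1)] -> total=11
Click 3 (1,0) count=1: revealed 0 new [(none)] -> total=11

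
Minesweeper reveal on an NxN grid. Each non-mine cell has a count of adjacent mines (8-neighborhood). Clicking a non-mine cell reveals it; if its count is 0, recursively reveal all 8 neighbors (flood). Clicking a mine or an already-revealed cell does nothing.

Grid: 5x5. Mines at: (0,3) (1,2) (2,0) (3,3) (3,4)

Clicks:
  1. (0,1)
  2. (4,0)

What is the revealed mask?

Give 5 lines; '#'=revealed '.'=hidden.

Answer: .#...
.....
.....
###..
###..

Derivation:
Click 1 (0,1) count=1: revealed 1 new [(0,1)] -> total=1
Click 2 (4,0) count=0: revealed 6 new [(3,0) (3,1) (3,2) (4,0) (4,1) (4,2)] -> total=7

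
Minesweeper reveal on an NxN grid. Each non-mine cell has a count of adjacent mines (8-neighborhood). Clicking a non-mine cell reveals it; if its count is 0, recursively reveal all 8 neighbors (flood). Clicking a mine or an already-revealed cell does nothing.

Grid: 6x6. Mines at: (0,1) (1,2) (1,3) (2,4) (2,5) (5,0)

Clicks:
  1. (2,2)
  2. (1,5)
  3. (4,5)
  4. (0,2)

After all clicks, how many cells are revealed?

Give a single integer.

Click 1 (2,2) count=2: revealed 1 new [(2,2)] -> total=1
Click 2 (1,5) count=2: revealed 1 new [(1,5)] -> total=2
Click 3 (4,5) count=0: revealed 22 new [(1,0) (1,1) (2,0) (2,1) (2,3) (3,0) (3,1) (3,2) (3,3) (3,4) (3,5) (4,0) (4,1) (4,2) (4,3) (4,4) (4,5) (5,1) (5,2) (5,3) (5,4) (5,5)] -> total=24
Click 4 (0,2) count=3: revealed 1 new [(0,2)] -> total=25

Answer: 25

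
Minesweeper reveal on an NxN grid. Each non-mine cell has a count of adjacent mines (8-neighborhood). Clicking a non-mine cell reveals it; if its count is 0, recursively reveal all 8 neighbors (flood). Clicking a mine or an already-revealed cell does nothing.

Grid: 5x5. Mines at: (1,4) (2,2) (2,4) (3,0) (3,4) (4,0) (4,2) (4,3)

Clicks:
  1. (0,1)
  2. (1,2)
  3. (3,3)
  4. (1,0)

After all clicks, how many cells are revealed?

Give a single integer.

Answer: 11

Derivation:
Click 1 (0,1) count=0: revealed 10 new [(0,0) (0,1) (0,2) (0,3) (1,0) (1,1) (1,2) (1,3) (2,0) (2,1)] -> total=10
Click 2 (1,2) count=1: revealed 0 new [(none)] -> total=10
Click 3 (3,3) count=5: revealed 1 new [(3,3)] -> total=11
Click 4 (1,0) count=0: revealed 0 new [(none)] -> total=11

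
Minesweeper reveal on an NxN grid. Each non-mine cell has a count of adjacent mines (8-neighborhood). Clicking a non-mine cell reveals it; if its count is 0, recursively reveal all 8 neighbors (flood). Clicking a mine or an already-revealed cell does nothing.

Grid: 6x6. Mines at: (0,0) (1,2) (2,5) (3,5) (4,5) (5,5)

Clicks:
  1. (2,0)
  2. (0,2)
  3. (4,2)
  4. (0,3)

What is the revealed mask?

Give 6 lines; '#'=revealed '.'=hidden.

Click 1 (2,0) count=0: revealed 22 new [(1,0) (1,1) (2,0) (2,1) (2,2) (2,3) (2,4) (3,0) (3,1) (3,2) (3,3) (3,4) (4,0) (4,1) (4,2) (4,3) (4,4) (5,0) (5,1) (5,2) (5,3) (5,4)] -> total=22
Click 2 (0,2) count=1: revealed 1 new [(0,2)] -> total=23
Click 3 (4,2) count=0: revealed 0 new [(none)] -> total=23
Click 4 (0,3) count=1: revealed 1 new [(0,3)] -> total=24

Answer: ..##..
##....
#####.
#####.
#####.
#####.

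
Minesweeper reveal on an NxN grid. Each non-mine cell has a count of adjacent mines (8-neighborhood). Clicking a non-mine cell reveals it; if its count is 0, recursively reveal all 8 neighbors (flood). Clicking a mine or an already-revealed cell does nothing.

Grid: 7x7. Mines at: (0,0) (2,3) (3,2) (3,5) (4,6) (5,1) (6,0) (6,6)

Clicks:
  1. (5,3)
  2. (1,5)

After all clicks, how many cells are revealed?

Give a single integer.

Click 1 (5,3) count=0: revealed 12 new [(4,2) (4,3) (4,4) (4,5) (5,2) (5,3) (5,4) (5,5) (6,2) (6,3) (6,4) (6,5)] -> total=12
Click 2 (1,5) count=0: revealed 15 new [(0,1) (0,2) (0,3) (0,4) (0,5) (0,6) (1,1) (1,2) (1,3) (1,4) (1,5) (1,6) (2,4) (2,5) (2,6)] -> total=27

Answer: 27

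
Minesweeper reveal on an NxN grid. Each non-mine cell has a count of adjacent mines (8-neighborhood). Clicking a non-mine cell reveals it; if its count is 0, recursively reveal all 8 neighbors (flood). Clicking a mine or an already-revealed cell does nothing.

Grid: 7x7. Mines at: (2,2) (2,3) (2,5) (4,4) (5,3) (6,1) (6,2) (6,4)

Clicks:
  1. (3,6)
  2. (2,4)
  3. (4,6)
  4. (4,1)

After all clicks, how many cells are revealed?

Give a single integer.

Answer: 34

Derivation:
Click 1 (3,6) count=1: revealed 1 new [(3,6)] -> total=1
Click 2 (2,4) count=2: revealed 1 new [(2,4)] -> total=2
Click 3 (4,6) count=0: revealed 7 new [(3,5) (4,5) (4,6) (5,5) (5,6) (6,5) (6,6)] -> total=9
Click 4 (4,1) count=0: revealed 25 new [(0,0) (0,1) (0,2) (0,3) (0,4) (0,5) (0,6) (1,0) (1,1) (1,2) (1,3) (1,4) (1,5) (1,6) (2,0) (2,1) (3,0) (3,1) (3,2) (4,0) (4,1) (4,2) (5,0) (5,1) (5,2)] -> total=34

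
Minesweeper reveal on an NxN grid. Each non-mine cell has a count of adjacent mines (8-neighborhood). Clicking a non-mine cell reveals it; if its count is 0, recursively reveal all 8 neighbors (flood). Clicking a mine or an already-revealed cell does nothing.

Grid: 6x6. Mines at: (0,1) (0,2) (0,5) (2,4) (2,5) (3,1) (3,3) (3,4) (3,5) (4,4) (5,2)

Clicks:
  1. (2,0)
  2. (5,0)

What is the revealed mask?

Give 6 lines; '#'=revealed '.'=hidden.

Answer: ......
......
#.....
......
##....
##....

Derivation:
Click 1 (2,0) count=1: revealed 1 new [(2,0)] -> total=1
Click 2 (5,0) count=0: revealed 4 new [(4,0) (4,1) (5,0) (5,1)] -> total=5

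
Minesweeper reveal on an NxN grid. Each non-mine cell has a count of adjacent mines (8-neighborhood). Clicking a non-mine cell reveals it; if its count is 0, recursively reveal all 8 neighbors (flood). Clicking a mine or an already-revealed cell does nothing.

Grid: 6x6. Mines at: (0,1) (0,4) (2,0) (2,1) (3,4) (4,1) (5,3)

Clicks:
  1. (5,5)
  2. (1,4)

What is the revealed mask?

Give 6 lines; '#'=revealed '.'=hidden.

Click 1 (5,5) count=0: revealed 4 new [(4,4) (4,5) (5,4) (5,5)] -> total=4
Click 2 (1,4) count=1: revealed 1 new [(1,4)] -> total=5

Answer: ......
....#.
......
......
....##
....##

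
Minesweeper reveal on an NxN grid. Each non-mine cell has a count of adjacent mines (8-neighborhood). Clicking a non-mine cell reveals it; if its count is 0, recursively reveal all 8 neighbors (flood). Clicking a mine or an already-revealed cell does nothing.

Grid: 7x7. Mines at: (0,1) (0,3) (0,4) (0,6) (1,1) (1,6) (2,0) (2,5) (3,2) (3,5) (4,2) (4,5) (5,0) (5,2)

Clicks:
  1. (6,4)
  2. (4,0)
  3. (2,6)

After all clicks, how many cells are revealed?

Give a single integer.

Click 1 (6,4) count=0: revealed 8 new [(5,3) (5,4) (5,5) (5,6) (6,3) (6,4) (6,5) (6,6)] -> total=8
Click 2 (4,0) count=1: revealed 1 new [(4,0)] -> total=9
Click 3 (2,6) count=3: revealed 1 new [(2,6)] -> total=10

Answer: 10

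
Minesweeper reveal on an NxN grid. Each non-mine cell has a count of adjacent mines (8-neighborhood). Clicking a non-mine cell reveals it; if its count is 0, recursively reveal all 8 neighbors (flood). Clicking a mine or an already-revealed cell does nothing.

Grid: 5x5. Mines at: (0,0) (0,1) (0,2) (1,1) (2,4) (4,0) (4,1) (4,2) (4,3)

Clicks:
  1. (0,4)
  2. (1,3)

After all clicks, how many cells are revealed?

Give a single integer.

Click 1 (0,4) count=0: revealed 4 new [(0,3) (0,4) (1,3) (1,4)] -> total=4
Click 2 (1,3) count=2: revealed 0 new [(none)] -> total=4

Answer: 4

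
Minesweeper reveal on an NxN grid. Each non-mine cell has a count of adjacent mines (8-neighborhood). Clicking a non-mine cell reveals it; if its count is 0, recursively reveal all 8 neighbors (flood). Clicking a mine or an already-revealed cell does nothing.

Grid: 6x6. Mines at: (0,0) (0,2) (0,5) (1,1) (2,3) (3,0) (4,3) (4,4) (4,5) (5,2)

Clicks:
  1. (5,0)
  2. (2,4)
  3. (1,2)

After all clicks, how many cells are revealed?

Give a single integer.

Click 1 (5,0) count=0: revealed 4 new [(4,0) (4,1) (5,0) (5,1)] -> total=4
Click 2 (2,4) count=1: revealed 1 new [(2,4)] -> total=5
Click 3 (1,2) count=3: revealed 1 new [(1,2)] -> total=6

Answer: 6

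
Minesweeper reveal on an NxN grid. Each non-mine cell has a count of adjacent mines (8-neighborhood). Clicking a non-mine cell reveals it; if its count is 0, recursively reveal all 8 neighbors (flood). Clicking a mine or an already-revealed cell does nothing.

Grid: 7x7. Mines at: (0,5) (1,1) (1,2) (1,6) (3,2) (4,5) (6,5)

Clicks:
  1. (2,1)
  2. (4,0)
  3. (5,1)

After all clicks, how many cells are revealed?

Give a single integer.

Answer: 19

Derivation:
Click 1 (2,1) count=3: revealed 1 new [(2,1)] -> total=1
Click 2 (4,0) count=0: revealed 18 new [(2,0) (3,0) (3,1) (4,0) (4,1) (4,2) (4,3) (4,4) (5,0) (5,1) (5,2) (5,3) (5,4) (6,0) (6,1) (6,2) (6,3) (6,4)] -> total=19
Click 3 (5,1) count=0: revealed 0 new [(none)] -> total=19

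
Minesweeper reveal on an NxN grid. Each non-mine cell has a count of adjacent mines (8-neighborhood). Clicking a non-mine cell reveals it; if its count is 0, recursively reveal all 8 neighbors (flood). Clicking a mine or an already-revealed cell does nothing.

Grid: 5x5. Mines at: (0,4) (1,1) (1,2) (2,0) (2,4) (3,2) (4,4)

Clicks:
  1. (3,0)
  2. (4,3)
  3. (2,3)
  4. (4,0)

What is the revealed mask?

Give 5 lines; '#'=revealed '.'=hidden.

Click 1 (3,0) count=1: revealed 1 new [(3,0)] -> total=1
Click 2 (4,3) count=2: revealed 1 new [(4,3)] -> total=2
Click 3 (2,3) count=3: revealed 1 new [(2,3)] -> total=3
Click 4 (4,0) count=0: revealed 3 new [(3,1) (4,0) (4,1)] -> total=6

Answer: .....
.....
...#.
##...
##.#.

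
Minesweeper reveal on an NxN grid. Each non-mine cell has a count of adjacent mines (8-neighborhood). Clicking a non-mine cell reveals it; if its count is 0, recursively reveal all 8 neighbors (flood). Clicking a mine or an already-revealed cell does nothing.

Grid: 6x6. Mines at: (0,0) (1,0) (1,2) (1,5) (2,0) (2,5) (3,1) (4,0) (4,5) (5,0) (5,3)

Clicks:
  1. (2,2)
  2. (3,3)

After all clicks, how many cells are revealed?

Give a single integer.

Click 1 (2,2) count=2: revealed 1 new [(2,2)] -> total=1
Click 2 (3,3) count=0: revealed 8 new [(2,3) (2,4) (3,2) (3,3) (3,4) (4,2) (4,3) (4,4)] -> total=9

Answer: 9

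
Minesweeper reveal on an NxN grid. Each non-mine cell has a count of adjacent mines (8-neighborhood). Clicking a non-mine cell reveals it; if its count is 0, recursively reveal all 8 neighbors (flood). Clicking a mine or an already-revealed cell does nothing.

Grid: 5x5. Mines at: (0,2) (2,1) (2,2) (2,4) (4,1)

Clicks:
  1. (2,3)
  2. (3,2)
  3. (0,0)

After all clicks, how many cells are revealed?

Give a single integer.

Answer: 6

Derivation:
Click 1 (2,3) count=2: revealed 1 new [(2,3)] -> total=1
Click 2 (3,2) count=3: revealed 1 new [(3,2)] -> total=2
Click 3 (0,0) count=0: revealed 4 new [(0,0) (0,1) (1,0) (1,1)] -> total=6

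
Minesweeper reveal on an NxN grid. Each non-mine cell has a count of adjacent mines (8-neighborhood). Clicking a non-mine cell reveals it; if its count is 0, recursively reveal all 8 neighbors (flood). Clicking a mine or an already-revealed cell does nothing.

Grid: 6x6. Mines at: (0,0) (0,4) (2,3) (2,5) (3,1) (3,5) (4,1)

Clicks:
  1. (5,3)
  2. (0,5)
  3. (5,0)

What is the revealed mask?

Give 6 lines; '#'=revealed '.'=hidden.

Click 1 (5,3) count=0: revealed 11 new [(3,2) (3,3) (3,4) (4,2) (4,3) (4,4) (4,5) (5,2) (5,3) (5,4) (5,5)] -> total=11
Click 2 (0,5) count=1: revealed 1 new [(0,5)] -> total=12
Click 3 (5,0) count=1: revealed 1 new [(5,0)] -> total=13

Answer: .....#
......
......
..###.
..####
#.####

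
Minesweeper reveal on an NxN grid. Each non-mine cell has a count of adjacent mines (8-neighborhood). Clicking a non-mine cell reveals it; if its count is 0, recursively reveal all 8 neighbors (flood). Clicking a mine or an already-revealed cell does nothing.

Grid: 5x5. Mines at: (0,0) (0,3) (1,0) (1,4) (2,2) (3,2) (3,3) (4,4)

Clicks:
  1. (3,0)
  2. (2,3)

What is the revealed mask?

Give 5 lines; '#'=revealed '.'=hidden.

Answer: .....
.....
##.#.
##...
##...

Derivation:
Click 1 (3,0) count=0: revealed 6 new [(2,0) (2,1) (3,0) (3,1) (4,0) (4,1)] -> total=6
Click 2 (2,3) count=4: revealed 1 new [(2,3)] -> total=7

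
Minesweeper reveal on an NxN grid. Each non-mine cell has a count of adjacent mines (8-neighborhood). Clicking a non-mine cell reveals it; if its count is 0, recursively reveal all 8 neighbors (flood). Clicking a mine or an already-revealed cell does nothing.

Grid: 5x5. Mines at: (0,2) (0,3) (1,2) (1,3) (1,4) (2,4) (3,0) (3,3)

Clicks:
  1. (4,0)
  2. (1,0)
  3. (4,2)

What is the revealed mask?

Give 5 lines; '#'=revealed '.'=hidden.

Answer: ##...
##...
##...
.....
#.#..

Derivation:
Click 1 (4,0) count=1: revealed 1 new [(4,0)] -> total=1
Click 2 (1,0) count=0: revealed 6 new [(0,0) (0,1) (1,0) (1,1) (2,0) (2,1)] -> total=7
Click 3 (4,2) count=1: revealed 1 new [(4,2)] -> total=8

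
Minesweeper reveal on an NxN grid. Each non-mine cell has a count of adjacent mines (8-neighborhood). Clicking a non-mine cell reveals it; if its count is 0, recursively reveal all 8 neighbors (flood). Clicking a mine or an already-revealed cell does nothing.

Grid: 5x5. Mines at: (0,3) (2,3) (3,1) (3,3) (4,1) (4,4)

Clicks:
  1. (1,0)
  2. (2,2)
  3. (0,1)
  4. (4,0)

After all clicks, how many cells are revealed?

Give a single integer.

Answer: 10

Derivation:
Click 1 (1,0) count=0: revealed 9 new [(0,0) (0,1) (0,2) (1,0) (1,1) (1,2) (2,0) (2,1) (2,2)] -> total=9
Click 2 (2,2) count=3: revealed 0 new [(none)] -> total=9
Click 3 (0,1) count=0: revealed 0 new [(none)] -> total=9
Click 4 (4,0) count=2: revealed 1 new [(4,0)] -> total=10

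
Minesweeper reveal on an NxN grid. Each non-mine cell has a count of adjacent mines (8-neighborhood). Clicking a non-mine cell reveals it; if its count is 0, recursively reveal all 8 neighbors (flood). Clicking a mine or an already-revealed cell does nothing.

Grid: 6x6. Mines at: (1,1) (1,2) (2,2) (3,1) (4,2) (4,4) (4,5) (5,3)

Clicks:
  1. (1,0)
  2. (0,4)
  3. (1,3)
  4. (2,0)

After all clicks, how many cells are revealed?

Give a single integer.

Answer: 14

Derivation:
Click 1 (1,0) count=1: revealed 1 new [(1,0)] -> total=1
Click 2 (0,4) count=0: revealed 12 new [(0,3) (0,4) (0,5) (1,3) (1,4) (1,5) (2,3) (2,4) (2,5) (3,3) (3,4) (3,5)] -> total=13
Click 3 (1,3) count=2: revealed 0 new [(none)] -> total=13
Click 4 (2,0) count=2: revealed 1 new [(2,0)] -> total=14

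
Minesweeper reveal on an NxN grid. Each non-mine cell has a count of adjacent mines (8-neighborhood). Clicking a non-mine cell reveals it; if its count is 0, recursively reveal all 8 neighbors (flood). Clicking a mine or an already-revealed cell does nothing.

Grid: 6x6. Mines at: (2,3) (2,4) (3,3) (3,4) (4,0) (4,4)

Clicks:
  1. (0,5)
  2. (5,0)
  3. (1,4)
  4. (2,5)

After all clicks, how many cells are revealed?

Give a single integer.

Click 1 (0,5) count=0: revealed 18 new [(0,0) (0,1) (0,2) (0,3) (0,4) (0,5) (1,0) (1,1) (1,2) (1,3) (1,4) (1,5) (2,0) (2,1) (2,2) (3,0) (3,1) (3,2)] -> total=18
Click 2 (5,0) count=1: revealed 1 new [(5,0)] -> total=19
Click 3 (1,4) count=2: revealed 0 new [(none)] -> total=19
Click 4 (2,5) count=2: revealed 1 new [(2,5)] -> total=20

Answer: 20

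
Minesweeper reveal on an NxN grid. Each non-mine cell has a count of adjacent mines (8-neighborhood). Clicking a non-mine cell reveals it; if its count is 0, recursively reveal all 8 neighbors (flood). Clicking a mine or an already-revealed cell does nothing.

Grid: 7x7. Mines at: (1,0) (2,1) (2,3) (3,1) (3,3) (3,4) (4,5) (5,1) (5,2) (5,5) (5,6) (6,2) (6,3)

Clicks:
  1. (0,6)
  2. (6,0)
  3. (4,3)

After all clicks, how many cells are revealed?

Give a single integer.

Answer: 19

Derivation:
Click 1 (0,6) count=0: revealed 17 new [(0,1) (0,2) (0,3) (0,4) (0,5) (0,6) (1,1) (1,2) (1,3) (1,4) (1,5) (1,6) (2,4) (2,5) (2,6) (3,5) (3,6)] -> total=17
Click 2 (6,0) count=1: revealed 1 new [(6,0)] -> total=18
Click 3 (4,3) count=3: revealed 1 new [(4,3)] -> total=19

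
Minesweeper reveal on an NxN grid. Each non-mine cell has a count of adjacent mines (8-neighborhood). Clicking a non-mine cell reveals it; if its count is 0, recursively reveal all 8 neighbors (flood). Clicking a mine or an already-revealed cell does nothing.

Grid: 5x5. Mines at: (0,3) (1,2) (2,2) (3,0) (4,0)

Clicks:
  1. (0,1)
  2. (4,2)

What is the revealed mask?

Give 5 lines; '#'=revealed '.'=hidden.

Answer: .#...
...##
...##
.####
.####

Derivation:
Click 1 (0,1) count=1: revealed 1 new [(0,1)] -> total=1
Click 2 (4,2) count=0: revealed 12 new [(1,3) (1,4) (2,3) (2,4) (3,1) (3,2) (3,3) (3,4) (4,1) (4,2) (4,3) (4,4)] -> total=13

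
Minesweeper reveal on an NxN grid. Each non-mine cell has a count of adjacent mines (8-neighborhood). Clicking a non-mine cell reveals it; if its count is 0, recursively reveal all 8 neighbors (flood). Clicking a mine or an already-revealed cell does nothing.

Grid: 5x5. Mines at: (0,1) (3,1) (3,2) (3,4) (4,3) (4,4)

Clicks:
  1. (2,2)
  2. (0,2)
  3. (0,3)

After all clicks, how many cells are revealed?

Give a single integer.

Answer: 9

Derivation:
Click 1 (2,2) count=2: revealed 1 new [(2,2)] -> total=1
Click 2 (0,2) count=1: revealed 1 new [(0,2)] -> total=2
Click 3 (0,3) count=0: revealed 7 new [(0,3) (0,4) (1,2) (1,3) (1,4) (2,3) (2,4)] -> total=9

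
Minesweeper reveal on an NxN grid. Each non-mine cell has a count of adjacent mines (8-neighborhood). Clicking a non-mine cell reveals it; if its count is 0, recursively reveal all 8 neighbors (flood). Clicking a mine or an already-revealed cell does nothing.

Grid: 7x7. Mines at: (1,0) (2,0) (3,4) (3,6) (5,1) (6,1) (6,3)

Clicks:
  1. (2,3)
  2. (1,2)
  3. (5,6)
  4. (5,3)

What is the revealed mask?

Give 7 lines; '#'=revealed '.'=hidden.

Click 1 (2,3) count=1: revealed 1 new [(2,3)] -> total=1
Click 2 (1,2) count=0: revealed 23 new [(0,1) (0,2) (0,3) (0,4) (0,5) (0,6) (1,1) (1,2) (1,3) (1,4) (1,5) (1,6) (2,1) (2,2) (2,4) (2,5) (2,6) (3,1) (3,2) (3,3) (4,1) (4,2) (4,3)] -> total=24
Click 3 (5,6) count=0: revealed 9 new [(4,4) (4,5) (4,6) (5,4) (5,5) (5,6) (6,4) (6,5) (6,6)] -> total=33
Click 4 (5,3) count=1: revealed 1 new [(5,3)] -> total=34

Answer: .######
.######
.######
.###...
.######
...####
....###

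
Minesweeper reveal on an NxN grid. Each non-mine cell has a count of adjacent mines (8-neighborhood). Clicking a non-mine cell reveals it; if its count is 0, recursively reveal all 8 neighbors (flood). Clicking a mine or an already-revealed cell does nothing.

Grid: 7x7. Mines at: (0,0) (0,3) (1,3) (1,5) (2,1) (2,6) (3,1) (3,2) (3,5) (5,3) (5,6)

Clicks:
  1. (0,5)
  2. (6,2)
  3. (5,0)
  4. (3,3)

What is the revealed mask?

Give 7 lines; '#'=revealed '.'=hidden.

Click 1 (0,5) count=1: revealed 1 new [(0,5)] -> total=1
Click 2 (6,2) count=1: revealed 1 new [(6,2)] -> total=2
Click 3 (5,0) count=0: revealed 8 new [(4,0) (4,1) (4,2) (5,0) (5,1) (5,2) (6,0) (6,1)] -> total=10
Click 4 (3,3) count=1: revealed 1 new [(3,3)] -> total=11

Answer: .....#.
.......
.......
...#...
###....
###....
###....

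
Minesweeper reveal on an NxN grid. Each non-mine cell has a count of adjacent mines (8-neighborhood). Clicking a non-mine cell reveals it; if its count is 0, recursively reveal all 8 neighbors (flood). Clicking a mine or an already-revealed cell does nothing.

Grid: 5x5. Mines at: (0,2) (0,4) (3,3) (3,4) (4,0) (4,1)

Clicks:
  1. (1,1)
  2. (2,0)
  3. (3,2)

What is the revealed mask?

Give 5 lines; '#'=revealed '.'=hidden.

Click 1 (1,1) count=1: revealed 1 new [(1,1)] -> total=1
Click 2 (2,0) count=0: revealed 10 new [(0,0) (0,1) (1,0) (1,2) (2,0) (2,1) (2,2) (3,0) (3,1) (3,2)] -> total=11
Click 3 (3,2) count=2: revealed 0 new [(none)] -> total=11

Answer: ##...
###..
###..
###..
.....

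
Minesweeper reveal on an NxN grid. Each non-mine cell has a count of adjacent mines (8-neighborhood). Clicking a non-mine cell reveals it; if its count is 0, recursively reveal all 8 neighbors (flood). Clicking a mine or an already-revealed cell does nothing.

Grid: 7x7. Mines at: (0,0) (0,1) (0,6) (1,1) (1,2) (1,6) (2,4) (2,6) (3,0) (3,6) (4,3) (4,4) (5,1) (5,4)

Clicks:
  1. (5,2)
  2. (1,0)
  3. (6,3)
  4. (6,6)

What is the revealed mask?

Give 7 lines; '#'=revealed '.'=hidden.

Answer: .......
#......
.......
.......
.....##
..#..##
...#.##

Derivation:
Click 1 (5,2) count=2: revealed 1 new [(5,2)] -> total=1
Click 2 (1,0) count=3: revealed 1 new [(1,0)] -> total=2
Click 3 (6,3) count=1: revealed 1 new [(6,3)] -> total=3
Click 4 (6,6) count=0: revealed 6 new [(4,5) (4,6) (5,5) (5,6) (6,5) (6,6)] -> total=9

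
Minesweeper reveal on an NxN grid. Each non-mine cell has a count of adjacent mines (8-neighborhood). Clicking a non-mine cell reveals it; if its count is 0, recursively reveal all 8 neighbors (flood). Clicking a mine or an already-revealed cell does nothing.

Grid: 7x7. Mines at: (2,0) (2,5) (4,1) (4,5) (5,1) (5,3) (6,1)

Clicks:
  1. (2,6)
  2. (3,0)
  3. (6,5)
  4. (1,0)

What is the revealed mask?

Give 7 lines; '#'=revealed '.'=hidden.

Click 1 (2,6) count=1: revealed 1 new [(2,6)] -> total=1
Click 2 (3,0) count=2: revealed 1 new [(3,0)] -> total=2
Click 3 (6,5) count=0: revealed 6 new [(5,4) (5,5) (5,6) (6,4) (6,5) (6,6)] -> total=8
Click 4 (1,0) count=1: revealed 1 new [(1,0)] -> total=9

Answer: .......
#......
......#
#......
.......
....###
....###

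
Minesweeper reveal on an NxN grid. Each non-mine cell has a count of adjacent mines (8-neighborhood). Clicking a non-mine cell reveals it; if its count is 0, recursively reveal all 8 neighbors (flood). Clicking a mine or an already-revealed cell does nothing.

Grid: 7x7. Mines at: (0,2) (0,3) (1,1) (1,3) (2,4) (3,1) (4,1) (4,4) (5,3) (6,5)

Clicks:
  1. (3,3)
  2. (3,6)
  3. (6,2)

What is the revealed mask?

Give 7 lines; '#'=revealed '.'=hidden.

Click 1 (3,3) count=2: revealed 1 new [(3,3)] -> total=1
Click 2 (3,6) count=0: revealed 14 new [(0,4) (0,5) (0,6) (1,4) (1,5) (1,6) (2,5) (2,6) (3,5) (3,6) (4,5) (4,6) (5,5) (5,6)] -> total=15
Click 3 (6,2) count=1: revealed 1 new [(6,2)] -> total=16

Answer: ....###
....###
.....##
...#.##
.....##
.....##
..#....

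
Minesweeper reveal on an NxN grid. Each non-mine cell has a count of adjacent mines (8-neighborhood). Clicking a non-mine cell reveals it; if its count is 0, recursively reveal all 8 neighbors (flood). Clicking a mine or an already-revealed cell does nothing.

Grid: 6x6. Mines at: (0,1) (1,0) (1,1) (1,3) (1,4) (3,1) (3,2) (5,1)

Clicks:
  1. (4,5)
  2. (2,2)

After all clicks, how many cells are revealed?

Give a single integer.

Click 1 (4,5) count=0: revealed 14 new [(2,3) (2,4) (2,5) (3,3) (3,4) (3,5) (4,2) (4,3) (4,4) (4,5) (5,2) (5,3) (5,4) (5,5)] -> total=14
Click 2 (2,2) count=4: revealed 1 new [(2,2)] -> total=15

Answer: 15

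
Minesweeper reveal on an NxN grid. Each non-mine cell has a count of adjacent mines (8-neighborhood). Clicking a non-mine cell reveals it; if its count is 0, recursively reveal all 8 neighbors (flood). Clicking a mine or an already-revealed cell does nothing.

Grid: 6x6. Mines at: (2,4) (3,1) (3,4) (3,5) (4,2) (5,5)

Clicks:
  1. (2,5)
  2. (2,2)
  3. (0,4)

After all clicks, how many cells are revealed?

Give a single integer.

Click 1 (2,5) count=3: revealed 1 new [(2,5)] -> total=1
Click 2 (2,2) count=1: revealed 1 new [(2,2)] -> total=2
Click 3 (0,4) count=0: revealed 15 new [(0,0) (0,1) (0,2) (0,3) (0,4) (0,5) (1,0) (1,1) (1,2) (1,3) (1,4) (1,5) (2,0) (2,1) (2,3)] -> total=17

Answer: 17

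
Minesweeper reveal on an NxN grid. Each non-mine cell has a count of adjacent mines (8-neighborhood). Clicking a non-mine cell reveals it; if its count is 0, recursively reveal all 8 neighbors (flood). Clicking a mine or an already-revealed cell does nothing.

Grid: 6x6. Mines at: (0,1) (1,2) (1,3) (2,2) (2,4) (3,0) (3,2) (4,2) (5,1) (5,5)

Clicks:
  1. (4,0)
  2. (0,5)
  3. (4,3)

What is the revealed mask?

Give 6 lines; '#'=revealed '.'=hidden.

Answer: ....##
....##
......
......
#..#..
......

Derivation:
Click 1 (4,0) count=2: revealed 1 new [(4,0)] -> total=1
Click 2 (0,5) count=0: revealed 4 new [(0,4) (0,5) (1,4) (1,5)] -> total=5
Click 3 (4,3) count=2: revealed 1 new [(4,3)] -> total=6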